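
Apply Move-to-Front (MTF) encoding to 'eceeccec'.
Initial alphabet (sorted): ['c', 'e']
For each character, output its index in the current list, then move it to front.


MTF encoding:
'e': index 1 in ['c', 'e'] -> ['e', 'c']
'c': index 1 in ['e', 'c'] -> ['c', 'e']
'e': index 1 in ['c', 'e'] -> ['e', 'c']
'e': index 0 in ['e', 'c'] -> ['e', 'c']
'c': index 1 in ['e', 'c'] -> ['c', 'e']
'c': index 0 in ['c', 'e'] -> ['c', 'e']
'e': index 1 in ['c', 'e'] -> ['e', 'c']
'c': index 1 in ['e', 'c'] -> ['c', 'e']


Output: [1, 1, 1, 0, 1, 0, 1, 1]


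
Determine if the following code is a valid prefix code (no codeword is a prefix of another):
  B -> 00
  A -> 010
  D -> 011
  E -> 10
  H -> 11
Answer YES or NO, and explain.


Checking each pair (does one codeword prefix another?):
  B='00' vs A='010': no prefix
  B='00' vs D='011': no prefix
  B='00' vs E='10': no prefix
  B='00' vs H='11': no prefix
  A='010' vs B='00': no prefix
  A='010' vs D='011': no prefix
  A='010' vs E='10': no prefix
  A='010' vs H='11': no prefix
  D='011' vs B='00': no prefix
  D='011' vs A='010': no prefix
  D='011' vs E='10': no prefix
  D='011' vs H='11': no prefix
  E='10' vs B='00': no prefix
  E='10' vs A='010': no prefix
  E='10' vs D='011': no prefix
  E='10' vs H='11': no prefix
  H='11' vs B='00': no prefix
  H='11' vs A='010': no prefix
  H='11' vs D='011': no prefix
  H='11' vs E='10': no prefix
No violation found over all pairs.

YES -- this is a valid prefix code. No codeword is a prefix of any other codeword.


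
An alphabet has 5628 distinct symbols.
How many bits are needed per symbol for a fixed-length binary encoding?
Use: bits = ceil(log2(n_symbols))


log2(5628) = 12.4584
Bracket: 2^12 = 4096 < 5628 <= 2^13 = 8192
So ceil(log2(5628)) = 13

bits = ceil(log2(5628)) = ceil(12.4584) = 13 bits


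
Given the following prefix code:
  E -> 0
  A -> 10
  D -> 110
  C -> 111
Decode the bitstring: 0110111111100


Decoding step by step:
Bits 0 -> E
Bits 110 -> D
Bits 111 -> C
Bits 111 -> C
Bits 10 -> A
Bits 0 -> E


Decoded message: EDCCAE


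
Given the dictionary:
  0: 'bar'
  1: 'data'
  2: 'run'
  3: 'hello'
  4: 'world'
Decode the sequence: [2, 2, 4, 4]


Look up each index in the dictionary:
  2 -> 'run'
  2 -> 'run'
  4 -> 'world'
  4 -> 'world'

Decoded: "run run world world"


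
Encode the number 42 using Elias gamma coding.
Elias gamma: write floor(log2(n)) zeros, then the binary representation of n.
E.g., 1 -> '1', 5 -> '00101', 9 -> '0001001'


num_bits = floor(log2(42)) + 1 = 6
leading_zeros = num_bits - 1 = 5
binary(42) = 101010

Elias gamma(42) = '00000' + '101010' = 00000101010 (11 bits)


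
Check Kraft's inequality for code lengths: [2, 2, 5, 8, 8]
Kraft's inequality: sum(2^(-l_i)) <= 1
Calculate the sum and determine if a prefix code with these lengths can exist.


Sum = 2^(-2) + 2^(-2) + 2^(-5) + 2^(-8) + 2^(-8)
    = 0.25 + 0.25 + 0.03125 + 0.00390625 + 0.00390625
    = 138/256 = 0.5390625
Since 0.5390625 <= 1, Kraft's inequality IS satisfied.
A prefix code with these lengths CAN exist.

Kraft sum = 0.5390625. Satisfied.


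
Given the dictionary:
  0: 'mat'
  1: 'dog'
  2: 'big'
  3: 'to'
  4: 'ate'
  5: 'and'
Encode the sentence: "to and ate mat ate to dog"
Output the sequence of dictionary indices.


Look up each word in the dictionary:
  'to' -> 3
  'and' -> 5
  'ate' -> 4
  'mat' -> 0
  'ate' -> 4
  'to' -> 3
  'dog' -> 1

Encoded: [3, 5, 4, 0, 4, 3, 1]


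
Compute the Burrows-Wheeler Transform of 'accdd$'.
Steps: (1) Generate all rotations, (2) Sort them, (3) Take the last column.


Rotations (sorted):
  0: $accdd -> last char: d
  1: accdd$ -> last char: $
  2: ccdd$a -> last char: a
  3: cdd$ac -> last char: c
  4: d$accd -> last char: d
  5: dd$acc -> last char: c


BWT = d$acdc


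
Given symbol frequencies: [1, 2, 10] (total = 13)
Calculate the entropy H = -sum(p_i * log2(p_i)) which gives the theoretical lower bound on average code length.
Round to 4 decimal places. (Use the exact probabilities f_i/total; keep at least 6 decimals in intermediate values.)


Per-symbol terms -p_i * log2(p_i) with p_i = f_i/13:
  p = 1/13 = 0.076923: log2(p) = -3.700440, -p*log2(p) = 0.284649
  p = 2/13 = 0.153846: log2(p) = -2.700440, -p*log2(p) = 0.415452
  p = 10/13 = 0.769231: log2(p) = -0.378512, -p*log2(p) = 0.291163
H = 0.284649 + 0.415452 + 0.291163 = 0.991264

H = 0.9913 bits/symbol


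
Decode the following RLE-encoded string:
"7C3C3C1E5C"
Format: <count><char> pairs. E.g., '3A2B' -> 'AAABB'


Expanding each <count><char> pair:
  7C -> 'CCCCCCC'
  3C -> 'CCC'
  3C -> 'CCC'
  1E -> 'E'
  5C -> 'CCCCC'

Decoded = CCCCCCCCCCCCCECCCCC


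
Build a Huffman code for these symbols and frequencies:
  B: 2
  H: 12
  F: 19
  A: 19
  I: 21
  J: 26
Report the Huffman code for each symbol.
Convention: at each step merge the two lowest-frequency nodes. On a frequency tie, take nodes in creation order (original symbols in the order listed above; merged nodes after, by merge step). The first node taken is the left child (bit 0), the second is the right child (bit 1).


Huffman tree construction:
Step 1: Merge B(2) + H(12) = 14
Step 2: Merge (B+H)(14) + F(19) = 33
Step 3: Merge A(19) + I(21) = 40
Step 4: Merge J(26) + ((B+H)+F)(33) = 59
Step 5: Merge (A+I)(40) + (J+((B+H)+F))(59) = 99
Read each symbol's code off the tree from the root (left child = 0, right child = 1).

Codes:
  B: 1100 (length 4)
  H: 1101 (length 4)
  F: 111 (length 3)
  A: 00 (length 2)
  I: 01 (length 2)
  J: 10 (length 2)
Average code length: 245/99 = 2.4747 bits/symbol


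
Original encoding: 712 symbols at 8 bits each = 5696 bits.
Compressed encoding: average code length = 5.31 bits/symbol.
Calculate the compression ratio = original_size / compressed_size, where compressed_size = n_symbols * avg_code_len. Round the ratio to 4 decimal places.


original_size = n_symbols * orig_bits = 712 * 8 = 5696 bits
compressed_size = n_symbols * avg_code_len = 712 * 5.31 = 3780.72 bits
ratio = original_size / compressed_size = 5696 / 3780.72 = 1.5066

Compression ratio = 1.5066


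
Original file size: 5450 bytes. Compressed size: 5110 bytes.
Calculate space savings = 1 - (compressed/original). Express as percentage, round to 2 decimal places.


ratio = compressed/original = 5110/5450 = 0.937615
savings = 1 - ratio = 1 - 0.937615 = 0.062385
as a percentage: 0.062385 * 100 = 6.24%

Space savings = 1 - 5110/5450 = 6.24%


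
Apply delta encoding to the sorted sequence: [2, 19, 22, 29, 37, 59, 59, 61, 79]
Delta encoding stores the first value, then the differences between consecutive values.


First value: 2
Deltas:
  19 - 2 = 17
  22 - 19 = 3
  29 - 22 = 7
  37 - 29 = 8
  59 - 37 = 22
  59 - 59 = 0
  61 - 59 = 2
  79 - 61 = 18


Delta encoded: [2, 17, 3, 7, 8, 22, 0, 2, 18]


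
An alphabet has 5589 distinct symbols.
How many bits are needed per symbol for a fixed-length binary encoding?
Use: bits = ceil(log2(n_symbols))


log2(5589) = 12.4484
Bracket: 2^12 = 4096 < 5589 <= 2^13 = 8192
So ceil(log2(5589)) = 13

bits = ceil(log2(5589)) = ceil(12.4484) = 13 bits


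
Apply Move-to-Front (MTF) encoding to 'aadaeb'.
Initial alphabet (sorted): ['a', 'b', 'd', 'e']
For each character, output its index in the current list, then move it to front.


MTF encoding:
'a': index 0 in ['a', 'b', 'd', 'e'] -> ['a', 'b', 'd', 'e']
'a': index 0 in ['a', 'b', 'd', 'e'] -> ['a', 'b', 'd', 'e']
'd': index 2 in ['a', 'b', 'd', 'e'] -> ['d', 'a', 'b', 'e']
'a': index 1 in ['d', 'a', 'b', 'e'] -> ['a', 'd', 'b', 'e']
'e': index 3 in ['a', 'd', 'b', 'e'] -> ['e', 'a', 'd', 'b']
'b': index 3 in ['e', 'a', 'd', 'b'] -> ['b', 'e', 'a', 'd']


Output: [0, 0, 2, 1, 3, 3]


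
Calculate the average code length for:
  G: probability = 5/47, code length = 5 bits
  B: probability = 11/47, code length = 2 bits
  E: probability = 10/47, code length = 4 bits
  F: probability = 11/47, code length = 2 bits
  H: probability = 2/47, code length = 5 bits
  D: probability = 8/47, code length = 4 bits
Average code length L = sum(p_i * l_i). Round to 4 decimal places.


Weighted contributions p_i * l_i:
  G: (5/47) * 5 = 25/47
  B: (11/47) * 2 = 22/47
  E: (10/47) * 4 = 40/47
  F: (11/47) * 2 = 22/47
  H: (2/47) * 5 = 10/47
  D: (8/47) * 4 = 32/47
Sum = (25 + 22 + 40 + 22 + 10 + 32)/47 = 151/47

L = 151/47 = 3.2128 bits/symbol


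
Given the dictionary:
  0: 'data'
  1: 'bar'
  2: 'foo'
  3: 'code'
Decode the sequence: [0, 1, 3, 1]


Look up each index in the dictionary:
  0 -> 'data'
  1 -> 'bar'
  3 -> 'code'
  1 -> 'bar'

Decoded: "data bar code bar"


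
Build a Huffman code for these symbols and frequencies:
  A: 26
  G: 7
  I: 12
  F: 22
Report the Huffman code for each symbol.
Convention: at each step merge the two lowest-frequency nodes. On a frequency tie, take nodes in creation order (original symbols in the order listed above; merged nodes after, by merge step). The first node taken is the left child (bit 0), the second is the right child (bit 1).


Huffman tree construction:
Step 1: Merge G(7) + I(12) = 19
Step 2: Merge (G+I)(19) + F(22) = 41
Step 3: Merge A(26) + ((G+I)+F)(41) = 67
Read each symbol's code off the tree from the root (left child = 0, right child = 1).

Codes:
  A: 0 (length 1)
  G: 100 (length 3)
  I: 101 (length 3)
  F: 11 (length 2)
Average code length: 127/67 = 1.8955 bits/symbol


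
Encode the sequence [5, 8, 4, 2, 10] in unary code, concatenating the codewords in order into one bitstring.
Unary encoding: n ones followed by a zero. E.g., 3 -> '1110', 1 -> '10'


Encode each number as n ones followed by a terminating 0:
  5 -> 111110 (6 bits)
  8 -> 111111110 (9 bits)
  4 -> 11110 (5 bits)
  2 -> 110 (3 bits)
  10 -> 11111111110 (11 bits)
Total length = 6 + 9 + 5 + 3 + 11 = 34 bits.

Unary([5, 8, 4, 2, 10]) = 1111101111111101111011011111111110 (34 bits)


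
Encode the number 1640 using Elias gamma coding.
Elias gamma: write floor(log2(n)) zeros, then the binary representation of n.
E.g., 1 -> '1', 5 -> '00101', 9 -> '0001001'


num_bits = floor(log2(1640)) + 1 = 11
leading_zeros = num_bits - 1 = 10
binary(1640) = 11001101000

Elias gamma(1640) = '0000000000' + '11001101000' = 000000000011001101000 (21 bits)


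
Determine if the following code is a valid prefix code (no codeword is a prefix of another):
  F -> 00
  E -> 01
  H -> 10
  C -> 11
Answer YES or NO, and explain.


Checking each pair (does one codeword prefix another?):
  F='00' vs E='01': no prefix
  F='00' vs H='10': no prefix
  F='00' vs C='11': no prefix
  E='01' vs F='00': no prefix
  E='01' vs H='10': no prefix
  E='01' vs C='11': no prefix
  H='10' vs F='00': no prefix
  H='10' vs E='01': no prefix
  H='10' vs C='11': no prefix
  C='11' vs F='00': no prefix
  C='11' vs E='01': no prefix
  C='11' vs H='10': no prefix
No violation found over all pairs.

YES -- this is a valid prefix code. No codeword is a prefix of any other codeword.


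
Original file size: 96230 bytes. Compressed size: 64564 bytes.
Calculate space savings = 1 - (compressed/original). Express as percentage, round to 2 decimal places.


ratio = compressed/original = 64564/96230 = 0.670934
savings = 1 - ratio = 1 - 0.670934 = 0.329066
as a percentage: 0.329066 * 100 = 32.91%

Space savings = 1 - 64564/96230 = 32.91%


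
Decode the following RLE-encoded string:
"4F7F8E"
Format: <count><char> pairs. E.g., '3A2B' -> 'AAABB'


Expanding each <count><char> pair:
  4F -> 'FFFF'
  7F -> 'FFFFFFF'
  8E -> 'EEEEEEEE'

Decoded = FFFFFFFFFFFEEEEEEEE


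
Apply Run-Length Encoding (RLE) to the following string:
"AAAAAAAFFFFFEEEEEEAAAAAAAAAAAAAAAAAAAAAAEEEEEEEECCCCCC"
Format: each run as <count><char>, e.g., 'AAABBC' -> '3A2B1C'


Scanning runs left to right:
  i=0: run of 'A' x 7 -> '7A'
  i=7: run of 'F' x 5 -> '5F'
  i=12: run of 'E' x 6 -> '6E'
  i=18: run of 'A' x 22 -> '22A'
  i=40: run of 'E' x 8 -> '8E'
  i=48: run of 'C' x 6 -> '6C'

RLE = 7A5F6E22A8E6C


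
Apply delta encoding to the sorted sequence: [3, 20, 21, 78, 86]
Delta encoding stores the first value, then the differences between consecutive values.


First value: 3
Deltas:
  20 - 3 = 17
  21 - 20 = 1
  78 - 21 = 57
  86 - 78 = 8


Delta encoded: [3, 17, 1, 57, 8]


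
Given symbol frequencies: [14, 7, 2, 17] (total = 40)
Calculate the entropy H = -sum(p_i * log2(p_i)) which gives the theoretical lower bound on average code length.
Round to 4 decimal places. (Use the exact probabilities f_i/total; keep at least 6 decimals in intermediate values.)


Per-symbol terms -p_i * log2(p_i) with p_i = f_i/40:
  p = 14/40 = 0.350000: log2(p) = -1.514573, -p*log2(p) = 0.530101
  p = 7/40 = 0.175000: log2(p) = -2.514573, -p*log2(p) = 0.440050
  p = 2/40 = 0.050000: log2(p) = -4.321928, -p*log2(p) = 0.216096
  p = 17/40 = 0.425000: log2(p) = -1.234465, -p*log2(p) = 0.524648
H = 0.530101 + 0.440050 + 0.216096 + 0.524648 = 1.710895

H = 1.7109 bits/symbol


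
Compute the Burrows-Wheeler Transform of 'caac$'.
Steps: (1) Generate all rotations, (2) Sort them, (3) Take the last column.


Rotations (sorted):
  0: $caac -> last char: c
  1: aac$c -> last char: c
  2: ac$ca -> last char: a
  3: c$caa -> last char: a
  4: caac$ -> last char: $


BWT = ccaa$


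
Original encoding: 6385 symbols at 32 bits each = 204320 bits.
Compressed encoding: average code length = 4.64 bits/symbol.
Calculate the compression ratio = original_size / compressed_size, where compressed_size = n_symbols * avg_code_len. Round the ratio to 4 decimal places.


original_size = n_symbols * orig_bits = 6385 * 32 = 204320 bits
compressed_size = n_symbols * avg_code_len = 6385 * 4.64 = 29626.4 bits
ratio = original_size / compressed_size = 204320 / 29626.4 = 6.8966

Compression ratio = 6.8966


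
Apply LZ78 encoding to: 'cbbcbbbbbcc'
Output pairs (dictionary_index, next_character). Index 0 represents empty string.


LZ78 encoding steps:
Dictionary: {0: ''}
Step 1: w='' (idx 0), next='c' -> output (0, 'c'), add 'c' as idx 1
Step 2: w='' (idx 0), next='b' -> output (0, 'b'), add 'b' as idx 2
Step 3: w='b' (idx 2), next='c' -> output (2, 'c'), add 'bc' as idx 3
Step 4: w='b' (idx 2), next='b' -> output (2, 'b'), add 'bb' as idx 4
Step 5: w='bb' (idx 4), next='b' -> output (4, 'b'), add 'bbb' as idx 5
Step 6: w='c' (idx 1), next='c' -> output (1, 'c'), add 'cc' as idx 6


Encoded: [(0, 'c'), (0, 'b'), (2, 'c'), (2, 'b'), (4, 'b'), (1, 'c')]


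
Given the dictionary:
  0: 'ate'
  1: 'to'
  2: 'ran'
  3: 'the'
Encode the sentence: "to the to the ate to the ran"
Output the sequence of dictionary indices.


Look up each word in the dictionary:
  'to' -> 1
  'the' -> 3
  'to' -> 1
  'the' -> 3
  'ate' -> 0
  'to' -> 1
  'the' -> 3
  'ran' -> 2

Encoded: [1, 3, 1, 3, 0, 1, 3, 2]


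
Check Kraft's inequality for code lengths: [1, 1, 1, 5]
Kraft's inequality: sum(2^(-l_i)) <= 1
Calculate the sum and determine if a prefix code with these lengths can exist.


Sum = 2^(-1) + 2^(-1) + 2^(-1) + 2^(-5)
    = 0.5 + 0.5 + 0.5 + 0.03125
    = 49/32 = 1.53125
Since 1.53125 > 1, Kraft's inequality is NOT satisfied.
A prefix code with these lengths CANNOT exist.

Kraft sum = 1.53125. Not satisfied.


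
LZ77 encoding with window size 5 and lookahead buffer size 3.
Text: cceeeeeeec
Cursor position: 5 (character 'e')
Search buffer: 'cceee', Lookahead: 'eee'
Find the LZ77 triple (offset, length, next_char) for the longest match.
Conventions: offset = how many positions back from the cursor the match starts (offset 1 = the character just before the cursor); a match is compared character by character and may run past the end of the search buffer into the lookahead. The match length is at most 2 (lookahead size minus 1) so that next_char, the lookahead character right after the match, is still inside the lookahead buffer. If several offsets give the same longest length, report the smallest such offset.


Try each offset into the search buffer:
  offset=1 (pos 4, char 'e'): match length 2
  offset=2 (pos 3, char 'e'): match length 2
  offset=3 (pos 2, char 'e'): match length 2
  offset=4 (pos 1, char 'c'): match length 0
  offset=5 (pos 0, char 'c'): match length 0
Longest match has length 2, found at offsets 1, 2, 3; take the smallest, offset 1.
next_char = character at position 5 + 2 = 7 -> 'e'

Best match: offset=1, length=2 (matching 'ee' starting at position 4)
LZ77 triple: (1, 2, 'e')


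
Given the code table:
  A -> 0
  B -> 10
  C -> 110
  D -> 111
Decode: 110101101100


Decoding:
110 -> C
10 -> B
110 -> C
110 -> C
0 -> A


Result: CBCCA


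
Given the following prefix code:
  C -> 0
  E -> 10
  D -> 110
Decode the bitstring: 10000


Decoding step by step:
Bits 10 -> E
Bits 0 -> C
Bits 0 -> C
Bits 0 -> C


Decoded message: ECCC


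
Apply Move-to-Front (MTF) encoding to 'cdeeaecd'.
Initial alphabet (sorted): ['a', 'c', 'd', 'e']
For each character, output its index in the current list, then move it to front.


MTF encoding:
'c': index 1 in ['a', 'c', 'd', 'e'] -> ['c', 'a', 'd', 'e']
'd': index 2 in ['c', 'a', 'd', 'e'] -> ['d', 'c', 'a', 'e']
'e': index 3 in ['d', 'c', 'a', 'e'] -> ['e', 'd', 'c', 'a']
'e': index 0 in ['e', 'd', 'c', 'a'] -> ['e', 'd', 'c', 'a']
'a': index 3 in ['e', 'd', 'c', 'a'] -> ['a', 'e', 'd', 'c']
'e': index 1 in ['a', 'e', 'd', 'c'] -> ['e', 'a', 'd', 'c']
'c': index 3 in ['e', 'a', 'd', 'c'] -> ['c', 'e', 'a', 'd']
'd': index 3 in ['c', 'e', 'a', 'd'] -> ['d', 'c', 'e', 'a']


Output: [1, 2, 3, 0, 3, 1, 3, 3]


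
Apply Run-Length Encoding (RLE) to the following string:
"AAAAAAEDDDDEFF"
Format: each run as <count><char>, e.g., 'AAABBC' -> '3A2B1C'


Scanning runs left to right:
  i=0: run of 'A' x 6 -> '6A'
  i=6: run of 'E' x 1 -> '1E'
  i=7: run of 'D' x 4 -> '4D'
  i=11: run of 'E' x 1 -> '1E'
  i=12: run of 'F' x 2 -> '2F'

RLE = 6A1E4D1E2F


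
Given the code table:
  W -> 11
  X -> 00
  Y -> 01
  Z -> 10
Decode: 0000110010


Decoding:
00 -> X
00 -> X
11 -> W
00 -> X
10 -> Z


Result: XXWXZ


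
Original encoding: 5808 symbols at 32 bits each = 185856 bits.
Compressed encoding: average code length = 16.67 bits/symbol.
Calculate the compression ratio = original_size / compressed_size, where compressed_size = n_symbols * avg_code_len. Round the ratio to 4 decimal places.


original_size = n_symbols * orig_bits = 5808 * 32 = 185856 bits
compressed_size = n_symbols * avg_code_len = 5808 * 16.67 = 96819.36 bits
ratio = original_size / compressed_size = 185856 / 96819.36 = 1.9196

Compression ratio = 1.9196


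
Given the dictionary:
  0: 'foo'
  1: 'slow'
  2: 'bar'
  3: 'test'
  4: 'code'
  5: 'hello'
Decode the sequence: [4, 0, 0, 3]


Look up each index in the dictionary:
  4 -> 'code'
  0 -> 'foo'
  0 -> 'foo'
  3 -> 'test'

Decoded: "code foo foo test"


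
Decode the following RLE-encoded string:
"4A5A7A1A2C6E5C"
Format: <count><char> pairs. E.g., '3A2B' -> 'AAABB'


Expanding each <count><char> pair:
  4A -> 'AAAA'
  5A -> 'AAAAA'
  7A -> 'AAAAAAA'
  1A -> 'A'
  2C -> 'CC'
  6E -> 'EEEEEE'
  5C -> 'CCCCC'

Decoded = AAAAAAAAAAAAAAAAACCEEEEEECCCCC


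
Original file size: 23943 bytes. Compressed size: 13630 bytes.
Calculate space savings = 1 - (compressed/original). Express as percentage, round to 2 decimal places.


ratio = compressed/original = 13630/23943 = 0.569269
savings = 1 - ratio = 1 - 0.569269 = 0.430731
as a percentage: 0.430731 * 100 = 43.07%

Space savings = 1 - 13630/23943 = 43.07%


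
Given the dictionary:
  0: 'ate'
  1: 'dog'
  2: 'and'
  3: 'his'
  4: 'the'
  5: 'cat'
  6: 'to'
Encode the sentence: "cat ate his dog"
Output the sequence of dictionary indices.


Look up each word in the dictionary:
  'cat' -> 5
  'ate' -> 0
  'his' -> 3
  'dog' -> 1

Encoded: [5, 0, 3, 1]


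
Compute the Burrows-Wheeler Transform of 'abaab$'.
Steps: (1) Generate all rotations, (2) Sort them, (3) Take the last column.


Rotations (sorted):
  0: $abaab -> last char: b
  1: aab$ab -> last char: b
  2: ab$aba -> last char: a
  3: abaab$ -> last char: $
  4: b$abaa -> last char: a
  5: baab$a -> last char: a


BWT = bba$aa


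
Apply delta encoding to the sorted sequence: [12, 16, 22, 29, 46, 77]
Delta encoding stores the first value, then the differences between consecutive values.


First value: 12
Deltas:
  16 - 12 = 4
  22 - 16 = 6
  29 - 22 = 7
  46 - 29 = 17
  77 - 46 = 31


Delta encoded: [12, 4, 6, 7, 17, 31]


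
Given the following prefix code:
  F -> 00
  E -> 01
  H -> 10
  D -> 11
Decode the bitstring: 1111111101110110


Decoding step by step:
Bits 11 -> D
Bits 11 -> D
Bits 11 -> D
Bits 11 -> D
Bits 01 -> E
Bits 11 -> D
Bits 01 -> E
Bits 10 -> H


Decoded message: DDDDEDEH


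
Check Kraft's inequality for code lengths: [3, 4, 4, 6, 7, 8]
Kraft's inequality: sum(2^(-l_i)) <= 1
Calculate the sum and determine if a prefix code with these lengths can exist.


Sum = 2^(-3) + 2^(-4) + 2^(-4) + 2^(-6) + 2^(-7) + 2^(-8)
    = 0.125 + 0.0625 + 0.0625 + 0.015625 + 0.0078125 + 0.00390625
    = 71/256 = 0.27734375
Since 0.27734375 <= 1, Kraft's inequality IS satisfied.
A prefix code with these lengths CAN exist.

Kraft sum = 0.27734375. Satisfied.


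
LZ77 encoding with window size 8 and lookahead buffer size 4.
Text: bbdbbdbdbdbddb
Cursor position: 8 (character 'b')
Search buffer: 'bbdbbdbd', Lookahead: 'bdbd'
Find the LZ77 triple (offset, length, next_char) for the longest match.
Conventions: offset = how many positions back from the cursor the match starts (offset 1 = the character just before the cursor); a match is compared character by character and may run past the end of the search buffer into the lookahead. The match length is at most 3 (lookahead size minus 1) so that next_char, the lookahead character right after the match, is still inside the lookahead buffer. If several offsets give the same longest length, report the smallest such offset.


Try each offset into the search buffer:
  offset=1 (pos 7, char 'd'): match length 0
  offset=2 (pos 6, char 'b'): match length 3
  offset=3 (pos 5, char 'd'): match length 0
  offset=4 (pos 4, char 'b'): match length 3
  offset=5 (pos 3, char 'b'): match length 1
  offset=6 (pos 2, char 'd'): match length 0
  offset=7 (pos 1, char 'b'): match length 3
  offset=8 (pos 0, char 'b'): match length 1
Longest match has length 3, found at offsets 2, 4, 7; take the smallest, offset 2.
next_char = character at position 8 + 3 = 11 -> 'd'

Best match: offset=2, length=3 (matching 'bdb' starting at position 6)
LZ77 triple: (2, 3, 'd')


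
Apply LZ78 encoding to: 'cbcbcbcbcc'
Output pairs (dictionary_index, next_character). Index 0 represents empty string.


LZ78 encoding steps:
Dictionary: {0: ''}
Step 1: w='' (idx 0), next='c' -> output (0, 'c'), add 'c' as idx 1
Step 2: w='' (idx 0), next='b' -> output (0, 'b'), add 'b' as idx 2
Step 3: w='c' (idx 1), next='b' -> output (1, 'b'), add 'cb' as idx 3
Step 4: w='cb' (idx 3), next='c' -> output (3, 'c'), add 'cbc' as idx 4
Step 5: w='b' (idx 2), next='c' -> output (2, 'c'), add 'bc' as idx 5
Step 6: w='c' (idx 1), end of input -> output (1, '')


Encoded: [(0, 'c'), (0, 'b'), (1, 'b'), (3, 'c'), (2, 'c'), (1, '')]


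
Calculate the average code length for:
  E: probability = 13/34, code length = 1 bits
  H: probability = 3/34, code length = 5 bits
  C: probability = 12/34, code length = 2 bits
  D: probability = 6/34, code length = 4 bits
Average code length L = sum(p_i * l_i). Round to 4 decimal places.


Weighted contributions p_i * l_i:
  E: (13/34) * 1 = 13/34
  H: (3/34) * 5 = 15/34
  C: (12/34) * 2 = 24/34
  D: (6/34) * 4 = 24/34
Sum = (13 + 15 + 24 + 24)/34 = 76/34

L = 76/34 = 2.2353 bits/symbol


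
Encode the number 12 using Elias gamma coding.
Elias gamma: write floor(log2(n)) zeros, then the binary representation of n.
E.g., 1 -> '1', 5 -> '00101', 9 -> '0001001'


num_bits = floor(log2(12)) + 1 = 4
leading_zeros = num_bits - 1 = 3
binary(12) = 1100

Elias gamma(12) = '000' + '1100' = 0001100 (7 bits)


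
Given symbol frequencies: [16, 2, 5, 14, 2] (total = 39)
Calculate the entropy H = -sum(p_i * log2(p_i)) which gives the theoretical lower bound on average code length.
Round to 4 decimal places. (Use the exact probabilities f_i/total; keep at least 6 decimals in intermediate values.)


Per-symbol terms -p_i * log2(p_i) with p_i = f_i/39:
  p = 16/39 = 0.410256: log2(p) = -1.285402, -p*log2(p) = 0.527345
  p = 2/39 = 0.051282: log2(p) = -4.285402, -p*log2(p) = 0.219764
  p = 5/39 = 0.128205: log2(p) = -2.963474, -p*log2(p) = 0.379933
  p = 14/39 = 0.358974: log2(p) = -1.478047, -p*log2(p) = 0.530581
  p = 2/39 = 0.051282: log2(p) = -4.285402, -p*log2(p) = 0.219764
H = 0.527345 + 0.219764 + 0.379933 + 0.530581 + 0.219764 = 1.877387

H = 1.8774 bits/symbol


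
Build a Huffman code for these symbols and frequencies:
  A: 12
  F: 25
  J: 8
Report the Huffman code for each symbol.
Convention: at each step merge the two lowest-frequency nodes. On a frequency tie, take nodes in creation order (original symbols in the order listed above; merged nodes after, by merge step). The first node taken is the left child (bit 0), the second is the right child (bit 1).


Huffman tree construction:
Step 1: Merge J(8) + A(12) = 20
Step 2: Merge (J+A)(20) + F(25) = 45
Read each symbol's code off the tree from the root (left child = 0, right child = 1).

Codes:
  A: 01 (length 2)
  F: 1 (length 1)
  J: 00 (length 2)
Average code length: 65/45 = 1.4444 bits/symbol


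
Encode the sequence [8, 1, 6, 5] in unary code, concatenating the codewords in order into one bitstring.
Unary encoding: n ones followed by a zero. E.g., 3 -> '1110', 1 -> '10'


Encode each number as n ones followed by a terminating 0:
  8 -> 111111110 (9 bits)
  1 -> 10 (2 bits)
  6 -> 1111110 (7 bits)
  5 -> 111110 (6 bits)
Total length = 9 + 2 + 7 + 6 = 24 bits.

Unary([8, 1, 6, 5]) = 111111110101111110111110 (24 bits)


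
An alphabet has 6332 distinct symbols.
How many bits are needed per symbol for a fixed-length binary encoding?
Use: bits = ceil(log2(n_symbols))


log2(6332) = 12.6284
Bracket: 2^12 = 4096 < 6332 <= 2^13 = 8192
So ceil(log2(6332)) = 13

bits = ceil(log2(6332)) = ceil(12.6284) = 13 bits


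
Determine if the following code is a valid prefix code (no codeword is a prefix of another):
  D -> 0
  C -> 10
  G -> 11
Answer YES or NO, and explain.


Checking each pair (does one codeword prefix another?):
  D='0' vs C='10': no prefix
  D='0' vs G='11': no prefix
  C='10' vs D='0': no prefix
  C='10' vs G='11': no prefix
  G='11' vs D='0': no prefix
  G='11' vs C='10': no prefix
No violation found over all pairs.

YES -- this is a valid prefix code. No codeword is a prefix of any other codeword.


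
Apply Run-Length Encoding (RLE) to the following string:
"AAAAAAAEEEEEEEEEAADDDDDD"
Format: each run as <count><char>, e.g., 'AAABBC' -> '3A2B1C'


Scanning runs left to right:
  i=0: run of 'A' x 7 -> '7A'
  i=7: run of 'E' x 9 -> '9E'
  i=16: run of 'A' x 2 -> '2A'
  i=18: run of 'D' x 6 -> '6D'

RLE = 7A9E2A6D


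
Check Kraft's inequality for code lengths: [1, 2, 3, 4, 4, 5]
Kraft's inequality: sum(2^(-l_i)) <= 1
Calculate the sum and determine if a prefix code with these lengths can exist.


Sum = 2^(-1) + 2^(-2) + 2^(-3) + 2^(-4) + 2^(-4) + 2^(-5)
    = 0.5 + 0.25 + 0.125 + 0.0625 + 0.0625 + 0.03125
    = 33/32 = 1.03125
Since 1.03125 > 1, Kraft's inequality is NOT satisfied.
A prefix code with these lengths CANNOT exist.

Kraft sum = 1.03125. Not satisfied.


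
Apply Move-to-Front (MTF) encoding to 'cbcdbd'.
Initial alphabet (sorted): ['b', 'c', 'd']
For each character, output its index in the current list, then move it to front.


MTF encoding:
'c': index 1 in ['b', 'c', 'd'] -> ['c', 'b', 'd']
'b': index 1 in ['c', 'b', 'd'] -> ['b', 'c', 'd']
'c': index 1 in ['b', 'c', 'd'] -> ['c', 'b', 'd']
'd': index 2 in ['c', 'b', 'd'] -> ['d', 'c', 'b']
'b': index 2 in ['d', 'c', 'b'] -> ['b', 'd', 'c']
'd': index 1 in ['b', 'd', 'c'] -> ['d', 'b', 'c']


Output: [1, 1, 1, 2, 2, 1]


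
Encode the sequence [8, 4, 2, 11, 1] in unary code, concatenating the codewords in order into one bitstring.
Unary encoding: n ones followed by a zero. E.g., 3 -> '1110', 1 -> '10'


Encode each number as n ones followed by a terminating 0:
  8 -> 111111110 (9 bits)
  4 -> 11110 (5 bits)
  2 -> 110 (3 bits)
  11 -> 111111111110 (12 bits)
  1 -> 10 (2 bits)
Total length = 9 + 5 + 3 + 12 + 2 = 31 bits.

Unary([8, 4, 2, 11, 1]) = 1111111101111011011111111111010 (31 bits)


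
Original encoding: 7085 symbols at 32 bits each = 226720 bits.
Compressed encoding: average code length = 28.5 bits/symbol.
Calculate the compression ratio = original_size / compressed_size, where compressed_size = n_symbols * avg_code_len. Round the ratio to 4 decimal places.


original_size = n_symbols * orig_bits = 7085 * 32 = 226720 bits
compressed_size = n_symbols * avg_code_len = 7085 * 28.5 = 201922.5 bits
ratio = original_size / compressed_size = 226720 / 201922.5 = 1.1228

Compression ratio = 1.1228


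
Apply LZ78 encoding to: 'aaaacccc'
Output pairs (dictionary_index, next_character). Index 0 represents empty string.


LZ78 encoding steps:
Dictionary: {0: ''}
Step 1: w='' (idx 0), next='a' -> output (0, 'a'), add 'a' as idx 1
Step 2: w='a' (idx 1), next='a' -> output (1, 'a'), add 'aa' as idx 2
Step 3: w='a' (idx 1), next='c' -> output (1, 'c'), add 'ac' as idx 3
Step 4: w='' (idx 0), next='c' -> output (0, 'c'), add 'c' as idx 4
Step 5: w='c' (idx 4), next='c' -> output (4, 'c'), add 'cc' as idx 5


Encoded: [(0, 'a'), (1, 'a'), (1, 'c'), (0, 'c'), (4, 'c')]


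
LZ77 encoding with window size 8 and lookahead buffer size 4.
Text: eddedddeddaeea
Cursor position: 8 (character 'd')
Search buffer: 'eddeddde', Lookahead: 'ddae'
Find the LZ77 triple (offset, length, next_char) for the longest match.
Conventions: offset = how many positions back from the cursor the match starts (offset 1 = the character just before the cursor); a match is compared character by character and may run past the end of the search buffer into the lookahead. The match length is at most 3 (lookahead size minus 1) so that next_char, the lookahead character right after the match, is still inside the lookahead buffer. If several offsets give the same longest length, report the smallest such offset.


Try each offset into the search buffer:
  offset=1 (pos 7, char 'e'): match length 0
  offset=2 (pos 6, char 'd'): match length 1
  offset=3 (pos 5, char 'd'): match length 2
  offset=4 (pos 4, char 'd'): match length 2
  offset=5 (pos 3, char 'e'): match length 0
  offset=6 (pos 2, char 'd'): match length 1
  offset=7 (pos 1, char 'd'): match length 2
  offset=8 (pos 0, char 'e'): match length 0
Longest match has length 2, found at offsets 3, 4, 7; take the smallest, offset 3.
next_char = character at position 8 + 2 = 10 -> 'a'

Best match: offset=3, length=2 (matching 'dd' starting at position 5)
LZ77 triple: (3, 2, 'a')


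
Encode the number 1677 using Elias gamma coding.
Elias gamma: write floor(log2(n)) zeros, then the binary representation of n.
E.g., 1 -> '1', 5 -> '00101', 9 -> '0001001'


num_bits = floor(log2(1677)) + 1 = 11
leading_zeros = num_bits - 1 = 10
binary(1677) = 11010001101

Elias gamma(1677) = '0000000000' + '11010001101' = 000000000011010001101 (21 bits)


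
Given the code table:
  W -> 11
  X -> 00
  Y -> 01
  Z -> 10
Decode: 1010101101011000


Decoding:
10 -> Z
10 -> Z
10 -> Z
11 -> W
01 -> Y
01 -> Y
10 -> Z
00 -> X


Result: ZZZWYYZX


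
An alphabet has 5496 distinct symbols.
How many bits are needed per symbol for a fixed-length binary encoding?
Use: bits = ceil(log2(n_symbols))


log2(5496) = 12.4242
Bracket: 2^12 = 4096 < 5496 <= 2^13 = 8192
So ceil(log2(5496)) = 13

bits = ceil(log2(5496)) = ceil(12.4242) = 13 bits


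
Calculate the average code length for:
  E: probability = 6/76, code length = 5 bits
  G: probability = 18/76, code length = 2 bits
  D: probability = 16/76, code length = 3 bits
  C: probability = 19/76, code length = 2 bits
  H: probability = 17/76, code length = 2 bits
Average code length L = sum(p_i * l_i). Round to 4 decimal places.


Weighted contributions p_i * l_i:
  E: (6/76) * 5 = 30/76
  G: (18/76) * 2 = 36/76
  D: (16/76) * 3 = 48/76
  C: (19/76) * 2 = 38/76
  H: (17/76) * 2 = 34/76
Sum = (30 + 36 + 48 + 38 + 34)/76 = 186/76

L = 186/76 = 2.4474 bits/symbol


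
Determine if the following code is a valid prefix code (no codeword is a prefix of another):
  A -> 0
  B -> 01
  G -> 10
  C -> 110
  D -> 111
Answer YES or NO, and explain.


Checking each pair (does one codeword prefix another?):
  A='0' vs B='01': prefix -- VIOLATION

NO -- this is NOT a valid prefix code. A (0) is a prefix of B (01).


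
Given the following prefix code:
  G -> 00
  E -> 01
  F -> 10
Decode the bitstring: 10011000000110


Decoding step by step:
Bits 10 -> F
Bits 01 -> E
Bits 10 -> F
Bits 00 -> G
Bits 00 -> G
Bits 01 -> E
Bits 10 -> F


Decoded message: FEFGGEF


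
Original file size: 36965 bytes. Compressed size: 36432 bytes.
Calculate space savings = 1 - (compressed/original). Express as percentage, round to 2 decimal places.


ratio = compressed/original = 36432/36965 = 0.985581
savings = 1 - ratio = 1 - 0.985581 = 0.014419
as a percentage: 0.014419 * 100 = 1.44%

Space savings = 1 - 36432/36965 = 1.44%


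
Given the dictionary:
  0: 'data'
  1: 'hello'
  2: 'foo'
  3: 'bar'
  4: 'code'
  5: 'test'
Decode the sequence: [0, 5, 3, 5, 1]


Look up each index in the dictionary:
  0 -> 'data'
  5 -> 'test'
  3 -> 'bar'
  5 -> 'test'
  1 -> 'hello'

Decoded: "data test bar test hello"


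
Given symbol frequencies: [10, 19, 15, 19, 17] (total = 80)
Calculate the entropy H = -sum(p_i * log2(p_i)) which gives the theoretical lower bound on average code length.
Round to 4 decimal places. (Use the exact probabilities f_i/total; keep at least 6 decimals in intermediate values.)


Per-symbol terms -p_i * log2(p_i) with p_i = f_i/80:
  p = 10/80 = 0.125000: log2(p) = -3.000000, -p*log2(p) = 0.375000
  p = 19/80 = 0.237500: log2(p) = -2.074001, -p*log2(p) = 0.492575
  p = 15/80 = 0.187500: log2(p) = -2.415037, -p*log2(p) = 0.452820
  p = 19/80 = 0.237500: log2(p) = -2.074001, -p*log2(p) = 0.492575
  p = 17/80 = 0.212500: log2(p) = -2.234465, -p*log2(p) = 0.474824
H = 0.375000 + 0.492575 + 0.452820 + 0.492575 + 0.474824 = 2.287794

H = 2.2878 bits/symbol


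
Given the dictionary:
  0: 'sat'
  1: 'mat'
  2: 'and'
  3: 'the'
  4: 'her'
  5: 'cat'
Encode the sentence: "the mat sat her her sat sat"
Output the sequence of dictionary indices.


Look up each word in the dictionary:
  'the' -> 3
  'mat' -> 1
  'sat' -> 0
  'her' -> 4
  'her' -> 4
  'sat' -> 0
  'sat' -> 0

Encoded: [3, 1, 0, 4, 4, 0, 0]


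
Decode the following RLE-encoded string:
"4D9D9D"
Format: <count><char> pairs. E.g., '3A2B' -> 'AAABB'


Expanding each <count><char> pair:
  4D -> 'DDDD'
  9D -> 'DDDDDDDDD'
  9D -> 'DDDDDDDDD'

Decoded = DDDDDDDDDDDDDDDDDDDDDD


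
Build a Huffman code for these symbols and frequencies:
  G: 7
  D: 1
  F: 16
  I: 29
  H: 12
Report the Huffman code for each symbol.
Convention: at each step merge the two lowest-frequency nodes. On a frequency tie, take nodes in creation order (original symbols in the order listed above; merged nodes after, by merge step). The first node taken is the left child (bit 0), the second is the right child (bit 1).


Huffman tree construction:
Step 1: Merge D(1) + G(7) = 8
Step 2: Merge (D+G)(8) + H(12) = 20
Step 3: Merge F(16) + ((D+G)+H)(20) = 36
Step 4: Merge I(29) + (F+((D+G)+H))(36) = 65
Read each symbol's code off the tree from the root (left child = 0, right child = 1).

Codes:
  G: 1101 (length 4)
  D: 1100 (length 4)
  F: 10 (length 2)
  I: 0 (length 1)
  H: 111 (length 3)
Average code length: 129/65 = 1.9846 bits/symbol


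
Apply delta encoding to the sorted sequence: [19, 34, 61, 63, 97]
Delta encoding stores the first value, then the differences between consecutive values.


First value: 19
Deltas:
  34 - 19 = 15
  61 - 34 = 27
  63 - 61 = 2
  97 - 63 = 34


Delta encoded: [19, 15, 27, 2, 34]


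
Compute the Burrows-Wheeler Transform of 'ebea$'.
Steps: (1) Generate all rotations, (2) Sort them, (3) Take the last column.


Rotations (sorted):
  0: $ebea -> last char: a
  1: a$ebe -> last char: e
  2: bea$e -> last char: e
  3: ea$eb -> last char: b
  4: ebea$ -> last char: $


BWT = aeeb$


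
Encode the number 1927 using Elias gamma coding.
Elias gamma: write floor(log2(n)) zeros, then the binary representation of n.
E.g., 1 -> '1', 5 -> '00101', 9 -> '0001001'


num_bits = floor(log2(1927)) + 1 = 11
leading_zeros = num_bits - 1 = 10
binary(1927) = 11110000111

Elias gamma(1927) = '0000000000' + '11110000111' = 000000000011110000111 (21 bits)


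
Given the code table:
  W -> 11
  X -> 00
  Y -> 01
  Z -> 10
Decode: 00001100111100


Decoding:
00 -> X
00 -> X
11 -> W
00 -> X
11 -> W
11 -> W
00 -> X


Result: XXWXWWX


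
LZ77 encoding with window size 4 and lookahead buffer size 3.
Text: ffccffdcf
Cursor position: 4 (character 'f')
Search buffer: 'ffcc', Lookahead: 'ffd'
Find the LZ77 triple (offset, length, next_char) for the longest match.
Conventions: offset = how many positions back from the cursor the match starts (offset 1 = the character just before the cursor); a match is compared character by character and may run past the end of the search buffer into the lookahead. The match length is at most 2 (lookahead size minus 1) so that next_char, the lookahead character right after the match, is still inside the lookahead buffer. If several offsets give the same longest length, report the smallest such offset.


Try each offset into the search buffer:
  offset=1 (pos 3, char 'c'): match length 0
  offset=2 (pos 2, char 'c'): match length 0
  offset=3 (pos 1, char 'f'): match length 1
  offset=4 (pos 0, char 'f'): match length 2
Longest match has length 2 at offset 4.
next_char = character at position 4 + 2 = 6 -> 'd'

Best match: offset=4, length=2 (matching 'ff' starting at position 0)
LZ77 triple: (4, 2, 'd')


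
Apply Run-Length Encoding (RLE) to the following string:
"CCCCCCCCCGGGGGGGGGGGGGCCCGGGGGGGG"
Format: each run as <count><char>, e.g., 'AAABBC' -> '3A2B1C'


Scanning runs left to right:
  i=0: run of 'C' x 9 -> '9C'
  i=9: run of 'G' x 13 -> '13G'
  i=22: run of 'C' x 3 -> '3C'
  i=25: run of 'G' x 8 -> '8G'

RLE = 9C13G3C8G


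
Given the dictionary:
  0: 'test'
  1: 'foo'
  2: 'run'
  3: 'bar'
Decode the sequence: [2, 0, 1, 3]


Look up each index in the dictionary:
  2 -> 'run'
  0 -> 'test'
  1 -> 'foo'
  3 -> 'bar'

Decoded: "run test foo bar"


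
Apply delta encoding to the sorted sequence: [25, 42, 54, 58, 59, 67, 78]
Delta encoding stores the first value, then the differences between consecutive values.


First value: 25
Deltas:
  42 - 25 = 17
  54 - 42 = 12
  58 - 54 = 4
  59 - 58 = 1
  67 - 59 = 8
  78 - 67 = 11


Delta encoded: [25, 17, 12, 4, 1, 8, 11]


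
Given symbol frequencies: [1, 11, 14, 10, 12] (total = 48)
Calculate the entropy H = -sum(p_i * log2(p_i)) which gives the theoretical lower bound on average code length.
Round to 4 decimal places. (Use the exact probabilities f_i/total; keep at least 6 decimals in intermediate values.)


Per-symbol terms -p_i * log2(p_i) with p_i = f_i/48:
  p = 1/48 = 0.020833: log2(p) = -5.584963, -p*log2(p) = 0.116353
  p = 11/48 = 0.229167: log2(p) = -2.125531, -p*log2(p) = 0.487101
  p = 14/48 = 0.291667: log2(p) = -1.777608, -p*log2(p) = 0.518469
  p = 10/48 = 0.208333: log2(p) = -2.263034, -p*log2(p) = 0.471466
  p = 12/48 = 0.250000: log2(p) = -2.000000, -p*log2(p) = 0.500000
H = 0.116353 + 0.487101 + 0.518469 + 0.471466 + 0.500000 = 2.093389

H = 2.0934 bits/symbol


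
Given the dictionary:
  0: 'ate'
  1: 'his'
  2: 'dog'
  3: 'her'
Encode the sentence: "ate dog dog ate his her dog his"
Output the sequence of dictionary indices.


Look up each word in the dictionary:
  'ate' -> 0
  'dog' -> 2
  'dog' -> 2
  'ate' -> 0
  'his' -> 1
  'her' -> 3
  'dog' -> 2
  'his' -> 1

Encoded: [0, 2, 2, 0, 1, 3, 2, 1]


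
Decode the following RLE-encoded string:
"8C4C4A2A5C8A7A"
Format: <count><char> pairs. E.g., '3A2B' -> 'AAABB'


Expanding each <count><char> pair:
  8C -> 'CCCCCCCC'
  4C -> 'CCCC'
  4A -> 'AAAA'
  2A -> 'AA'
  5C -> 'CCCCC'
  8A -> 'AAAAAAAA'
  7A -> 'AAAAAAA'

Decoded = CCCCCCCCCCCCAAAAAACCCCCAAAAAAAAAAAAAAA
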